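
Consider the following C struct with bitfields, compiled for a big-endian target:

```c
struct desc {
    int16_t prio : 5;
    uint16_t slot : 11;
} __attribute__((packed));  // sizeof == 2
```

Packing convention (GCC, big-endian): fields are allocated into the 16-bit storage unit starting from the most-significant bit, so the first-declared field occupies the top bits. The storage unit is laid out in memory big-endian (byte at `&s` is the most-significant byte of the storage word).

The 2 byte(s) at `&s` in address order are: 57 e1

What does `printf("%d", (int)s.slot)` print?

[0]=0x57 [1]=0xe1 (big-endian) → word 0x57e1
prio:5 @ bit 11 → (0x57e1>>11)&0x1f = 0xa
slot:11 @ bit 0 → (0x57e1>>0)&0x7ff = 0x7e1  ←

2017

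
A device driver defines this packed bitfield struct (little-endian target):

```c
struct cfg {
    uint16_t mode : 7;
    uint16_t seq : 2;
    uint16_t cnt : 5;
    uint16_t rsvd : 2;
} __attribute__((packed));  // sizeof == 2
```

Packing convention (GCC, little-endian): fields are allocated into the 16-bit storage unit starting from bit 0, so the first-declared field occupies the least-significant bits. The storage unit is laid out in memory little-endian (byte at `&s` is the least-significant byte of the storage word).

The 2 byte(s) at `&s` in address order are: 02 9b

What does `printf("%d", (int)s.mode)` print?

2

[0]=0x02 [1]=0x9b (little-endian) → word 0x9b02
mode:7 @ bit 0 → (0x9b02>>0)&0x7f = 0x2  ←
seq:2 @ bit 7 → (0x9b02>>7)&0x3 = 0x2
cnt:5 @ bit 9 → (0x9b02>>9)&0x1f = 0xd
rsvd:2 @ bit 14 → (0x9b02>>14)&0x3 = 0x2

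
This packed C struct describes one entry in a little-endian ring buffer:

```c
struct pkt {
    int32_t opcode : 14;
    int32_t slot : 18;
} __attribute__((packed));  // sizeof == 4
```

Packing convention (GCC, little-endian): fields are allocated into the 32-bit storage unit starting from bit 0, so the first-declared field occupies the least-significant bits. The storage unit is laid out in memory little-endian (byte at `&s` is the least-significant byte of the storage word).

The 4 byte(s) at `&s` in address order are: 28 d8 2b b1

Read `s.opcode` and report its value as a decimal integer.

6184

[0]=0x28 [1]=0xd8 [2]=0x2b [3]=0xb1 (little-endian) → word 0xb12bd828
opcode [0+:14] = (word>>0) & 0x3fff = 6184  ←
slot [14+:18] = (word>>14) & 0x3ffff = 181423
opcode signed 14b, MSB=0: value = 6184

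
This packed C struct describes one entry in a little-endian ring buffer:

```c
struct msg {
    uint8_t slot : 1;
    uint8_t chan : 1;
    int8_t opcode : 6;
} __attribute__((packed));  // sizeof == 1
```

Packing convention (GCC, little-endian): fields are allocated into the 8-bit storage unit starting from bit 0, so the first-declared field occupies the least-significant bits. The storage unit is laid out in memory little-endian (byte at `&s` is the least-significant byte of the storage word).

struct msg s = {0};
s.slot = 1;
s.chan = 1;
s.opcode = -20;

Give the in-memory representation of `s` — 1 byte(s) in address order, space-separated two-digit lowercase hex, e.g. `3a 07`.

b3

slot (1b) val=1 bits=0x1 at bit 0: 0x01
chan (1b) val=1 bits=0x1 at bit 1: 0x03
opcode (6b) val=-20 bits=0x2c at bit 2: 0xb3
word = 0xb3 → little-endian bytes:
  [0]=0xb3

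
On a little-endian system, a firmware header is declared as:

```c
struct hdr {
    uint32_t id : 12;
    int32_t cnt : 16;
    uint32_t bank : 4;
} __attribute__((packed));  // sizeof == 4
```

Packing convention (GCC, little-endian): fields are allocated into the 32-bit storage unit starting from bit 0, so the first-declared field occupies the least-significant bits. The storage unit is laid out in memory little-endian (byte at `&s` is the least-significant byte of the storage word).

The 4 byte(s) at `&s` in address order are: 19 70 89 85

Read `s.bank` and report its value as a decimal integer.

8

[0]=0x19 [1]=0x70 [2]=0x89 [3]=0x85 (little-endian) → word 0x85897019
id [0+:12] = (word>>0) & 0xfff = 25
cnt [12+:16] = (word>>12) & 0xffff = 22679
bank [28+:4] = (word>>28) & 0xf = 8  ←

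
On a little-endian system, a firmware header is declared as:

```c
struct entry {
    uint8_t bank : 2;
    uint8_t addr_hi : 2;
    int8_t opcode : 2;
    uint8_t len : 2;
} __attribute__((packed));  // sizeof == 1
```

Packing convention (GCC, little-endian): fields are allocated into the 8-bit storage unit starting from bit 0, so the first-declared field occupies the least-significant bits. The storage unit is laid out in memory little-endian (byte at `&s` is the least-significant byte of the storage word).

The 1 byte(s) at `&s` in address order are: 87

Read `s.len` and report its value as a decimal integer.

[0]=0x87 (little-endian) → word 0x87
bank:2 @ bit 0 → (0x87>>0)&0x3 = 0x3
addr_hi:2 @ bit 2 → (0x87>>2)&0x3 = 0x1
opcode:2 @ bit 4 → (0x87>>4)&0x3 = 0x0
len:2 @ bit 6 → (0x87>>6)&0x3 = 0x2  ←

2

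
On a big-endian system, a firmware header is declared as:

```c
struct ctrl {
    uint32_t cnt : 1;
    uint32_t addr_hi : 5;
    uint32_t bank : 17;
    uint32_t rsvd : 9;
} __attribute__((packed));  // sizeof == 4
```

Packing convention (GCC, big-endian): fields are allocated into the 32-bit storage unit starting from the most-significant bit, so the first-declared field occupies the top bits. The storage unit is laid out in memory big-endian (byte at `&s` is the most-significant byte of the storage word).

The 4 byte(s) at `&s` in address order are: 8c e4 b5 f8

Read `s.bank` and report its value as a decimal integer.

[0]=0x8c [1]=0xe4 [2]=0xb5 [3]=0xf8 (big-endian) → word 0x8ce4b5f8
cnt:1 @ bit 31 → (0x8ce4b5f8>>31)&0x1 = 0x1
addr_hi:5 @ bit 26 → (0x8ce4b5f8>>26)&0x1f = 0x3
bank:17 @ bit 9 → (0x8ce4b5f8>>9)&0x1ffff = 0x725a  ←
rsvd:9 @ bit 0 → (0x8ce4b5f8>>0)&0x1ff = 0x1f8

29274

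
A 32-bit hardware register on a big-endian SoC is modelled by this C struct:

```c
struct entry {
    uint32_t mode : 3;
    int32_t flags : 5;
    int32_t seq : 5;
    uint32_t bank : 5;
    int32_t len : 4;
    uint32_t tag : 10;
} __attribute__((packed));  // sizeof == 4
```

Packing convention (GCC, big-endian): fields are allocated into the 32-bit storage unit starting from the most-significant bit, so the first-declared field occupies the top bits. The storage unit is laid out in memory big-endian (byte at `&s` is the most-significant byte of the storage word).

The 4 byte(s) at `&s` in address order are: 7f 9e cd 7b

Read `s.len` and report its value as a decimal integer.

3

[0]=0x7f [1]=0x9e [2]=0xcd [3]=0x7b (big-endian) → word 0x7f9ecd7b
mode [29+:3] = (word>>29) & 0x7 = 3
flags [24+:5] = (word>>24) & 0x1f = 31
seq [19+:5] = (word>>19) & 0x1f = 19
bank [14+:5] = (word>>14) & 0x1f = 27
len [10+:4] = (word>>10) & 0xf = 3  ←
tag [0+:10] = (word>>0) & 0x3ff = 379
len signed 4b, MSB=0: value = 3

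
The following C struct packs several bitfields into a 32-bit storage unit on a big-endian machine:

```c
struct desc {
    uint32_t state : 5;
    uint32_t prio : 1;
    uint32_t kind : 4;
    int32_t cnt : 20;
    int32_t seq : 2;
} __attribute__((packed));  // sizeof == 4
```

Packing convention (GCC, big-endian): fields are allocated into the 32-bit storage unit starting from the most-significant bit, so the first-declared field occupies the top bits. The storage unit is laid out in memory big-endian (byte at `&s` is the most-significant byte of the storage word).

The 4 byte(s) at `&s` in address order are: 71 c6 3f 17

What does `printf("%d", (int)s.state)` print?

14

[0]=0x71 [1]=0xc6 [2]=0x3f [3]=0x17 (big-endian) → word 0x71c63f17
state [27+:5] = (word>>27) & 0x1f = 14  ←
prio [26+:1] = (word>>26) & 0x1 = 0
kind [22+:4] = (word>>22) & 0xf = 7
cnt [2+:20] = (word>>2) & 0xfffff = 102341
seq [0+:2] = (word>>0) & 0x3 = 3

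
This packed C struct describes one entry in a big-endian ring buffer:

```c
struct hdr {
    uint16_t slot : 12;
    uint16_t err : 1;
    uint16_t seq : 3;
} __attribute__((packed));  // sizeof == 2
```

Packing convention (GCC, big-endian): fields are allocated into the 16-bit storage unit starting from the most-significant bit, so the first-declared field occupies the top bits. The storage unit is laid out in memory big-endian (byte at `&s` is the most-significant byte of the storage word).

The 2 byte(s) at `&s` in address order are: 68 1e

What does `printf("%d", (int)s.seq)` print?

[0]=0x68 [1]=0x1e (big-endian) → word 0x681e
slot:12 @ bit 4 → (0x681e>>4)&0xfff = 0x681
err:1 @ bit 3 → (0x681e>>3)&0x1 = 0x1
seq:3 @ bit 0 → (0x681e>>0)&0x7 = 0x6  ←

6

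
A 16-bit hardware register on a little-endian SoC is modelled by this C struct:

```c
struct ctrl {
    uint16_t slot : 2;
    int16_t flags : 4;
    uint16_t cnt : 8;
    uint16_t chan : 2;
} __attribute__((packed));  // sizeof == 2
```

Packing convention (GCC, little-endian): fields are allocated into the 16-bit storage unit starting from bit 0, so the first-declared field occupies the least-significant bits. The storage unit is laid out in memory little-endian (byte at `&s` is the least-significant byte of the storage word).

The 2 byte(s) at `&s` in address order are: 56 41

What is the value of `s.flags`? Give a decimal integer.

[0]=0x56 [1]=0x41 (little-endian) → word 0x4156
slot:2 @ bit 0 → (0x4156>>0)&0x3 = 0x2
flags:4 @ bit 2 → (0x4156>>2)&0xf = 0x5  ←
cnt:8 @ bit 6 → (0x4156>>6)&0xff = 0x5
chan:2 @ bit 14 → (0x4156>>14)&0x3 = 0x1
flags signed 4b, MSB=0: value = 5

5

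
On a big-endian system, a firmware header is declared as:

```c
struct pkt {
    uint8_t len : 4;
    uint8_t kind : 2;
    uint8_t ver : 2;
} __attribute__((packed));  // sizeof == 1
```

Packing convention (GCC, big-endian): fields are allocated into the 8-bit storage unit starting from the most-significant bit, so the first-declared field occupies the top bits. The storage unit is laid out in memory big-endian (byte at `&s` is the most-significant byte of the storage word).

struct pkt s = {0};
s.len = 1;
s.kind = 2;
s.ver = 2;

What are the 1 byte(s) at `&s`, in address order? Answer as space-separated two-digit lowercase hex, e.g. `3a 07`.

1a

len (4b) val=1 bits=0x1 at bit 4: 0x10
kind (2b) val=2 bits=0x2 at bit 2: 0x18
ver (2b) val=2 bits=0x2 at bit 0: 0x1a
word = 0x1a → big-endian bytes:
  [0]=0x1a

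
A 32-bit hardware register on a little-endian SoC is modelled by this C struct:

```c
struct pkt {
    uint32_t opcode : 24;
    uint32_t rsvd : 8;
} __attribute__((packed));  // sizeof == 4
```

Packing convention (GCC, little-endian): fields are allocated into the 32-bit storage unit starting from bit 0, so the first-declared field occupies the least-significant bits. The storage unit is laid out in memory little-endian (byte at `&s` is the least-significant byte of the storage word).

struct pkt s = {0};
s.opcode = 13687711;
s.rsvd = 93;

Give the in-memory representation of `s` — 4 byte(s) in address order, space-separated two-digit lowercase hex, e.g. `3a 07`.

9f db d0 5d

[0+:24] opcode=13687711 & 0xffffff = 0xd0db9f; word=0x00d0db9f
[24+:8] rsvd=93 & 0xff = 0x5d; word=0x5dd0db9f
word = 0x5dd0db9f → little-endian bytes:
  [0]=0x9f  [1]=0xdb  [2]=0xd0  [3]=0x5d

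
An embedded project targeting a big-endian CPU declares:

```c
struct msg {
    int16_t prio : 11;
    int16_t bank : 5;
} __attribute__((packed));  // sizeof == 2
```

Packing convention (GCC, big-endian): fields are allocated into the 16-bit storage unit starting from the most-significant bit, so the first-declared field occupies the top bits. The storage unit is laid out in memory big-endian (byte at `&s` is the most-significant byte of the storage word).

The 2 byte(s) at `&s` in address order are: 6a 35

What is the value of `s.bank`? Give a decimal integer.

[0]=0x6a [1]=0x35 (big-endian) → word 0x6a35
prio [5+:11] = (word>>5) & 0x7ff = 849
bank [0+:5] = (word>>0) & 0x1f = 21  ←
bank signed 5b, MSB=1: 21 - 32 = -11

-11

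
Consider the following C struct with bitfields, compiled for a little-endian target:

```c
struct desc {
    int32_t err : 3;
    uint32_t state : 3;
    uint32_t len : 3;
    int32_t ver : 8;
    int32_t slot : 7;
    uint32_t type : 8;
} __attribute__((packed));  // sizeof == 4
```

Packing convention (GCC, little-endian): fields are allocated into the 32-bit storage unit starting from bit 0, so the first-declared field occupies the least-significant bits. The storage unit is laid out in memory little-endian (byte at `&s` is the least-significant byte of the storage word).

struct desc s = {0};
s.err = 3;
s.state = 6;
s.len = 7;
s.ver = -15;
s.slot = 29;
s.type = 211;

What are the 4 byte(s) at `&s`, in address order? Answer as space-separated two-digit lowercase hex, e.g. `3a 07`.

f3 e3 3b d3

err:3 = 3 → 0x3 << 0 → word 0x00000003
state:3 = 6 → 0x6 << 3 → word 0x00000033
len:3 = 7 → 0x7 << 6 → word 0x000001f3
ver:8 = -15 → 0xf1 << 9 → word 0x0001e3f3
slot:7 = 29 → 0x1d << 17 → word 0x003be3f3
type:8 = 211 → 0xd3 << 24 → word 0xd33be3f3
word = 0xd33be3f3 → little-endian bytes:
  [0]=0xf3  [1]=0xe3  [2]=0x3b  [3]=0xd3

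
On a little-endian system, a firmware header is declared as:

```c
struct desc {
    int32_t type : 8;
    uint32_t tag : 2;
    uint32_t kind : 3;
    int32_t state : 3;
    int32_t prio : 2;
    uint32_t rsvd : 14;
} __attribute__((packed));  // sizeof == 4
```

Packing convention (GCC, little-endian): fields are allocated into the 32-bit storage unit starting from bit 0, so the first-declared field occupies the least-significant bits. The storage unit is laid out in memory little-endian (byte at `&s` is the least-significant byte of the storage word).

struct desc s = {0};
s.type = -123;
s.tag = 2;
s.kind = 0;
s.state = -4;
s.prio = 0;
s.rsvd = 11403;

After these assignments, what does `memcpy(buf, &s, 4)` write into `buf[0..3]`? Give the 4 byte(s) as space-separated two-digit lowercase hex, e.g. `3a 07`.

85 82 2c b2

type:8 = -123 → 0x85 << 0 → word 0x00000085
tag:2 = 2 → 0x2 << 8 → word 0x00000285
kind:3 = 0 → 0x0 << 10 → word 0x00000285
state:3 = -4 → 0x4 << 13 → word 0x00008285
prio:2 = 0 → 0x0 << 16 → word 0x00008285
rsvd:14 = 11403 → 0x2c8b << 18 → word 0xb22c8285
word = 0xb22c8285 → little-endian bytes:
  [0]=0x85  [1]=0x82  [2]=0x2c  [3]=0xb2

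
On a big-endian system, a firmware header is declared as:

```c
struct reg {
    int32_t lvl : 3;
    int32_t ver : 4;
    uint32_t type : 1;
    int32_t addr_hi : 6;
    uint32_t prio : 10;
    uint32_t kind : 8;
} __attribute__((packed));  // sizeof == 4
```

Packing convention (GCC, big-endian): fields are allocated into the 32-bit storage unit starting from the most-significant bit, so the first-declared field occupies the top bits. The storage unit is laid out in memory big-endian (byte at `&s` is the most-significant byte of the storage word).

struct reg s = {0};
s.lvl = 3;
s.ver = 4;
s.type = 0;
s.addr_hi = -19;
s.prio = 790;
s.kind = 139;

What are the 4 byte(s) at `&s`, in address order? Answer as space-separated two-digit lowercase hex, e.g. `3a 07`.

68 b7 16 8b

[29+:3] lvl=3 & 0x7 = 0x3; word=0x60000000
[25+:4] ver=4 & 0xf = 0x4; word=0x68000000
[24+:1] type=0 & 0x1 = 0x0; word=0x68000000
[18+:6] addr_hi=-19 & 0x3f = 0x2d; word=0x68b40000
[8+:10] prio=790 & 0x3ff = 0x316; word=0x68b71600
[0+:8] kind=139 & 0xff = 0x8b; word=0x68b7168b
word = 0x68b7168b → big-endian bytes:
  [0]=0x68  [1]=0xb7  [2]=0x16  [3]=0x8b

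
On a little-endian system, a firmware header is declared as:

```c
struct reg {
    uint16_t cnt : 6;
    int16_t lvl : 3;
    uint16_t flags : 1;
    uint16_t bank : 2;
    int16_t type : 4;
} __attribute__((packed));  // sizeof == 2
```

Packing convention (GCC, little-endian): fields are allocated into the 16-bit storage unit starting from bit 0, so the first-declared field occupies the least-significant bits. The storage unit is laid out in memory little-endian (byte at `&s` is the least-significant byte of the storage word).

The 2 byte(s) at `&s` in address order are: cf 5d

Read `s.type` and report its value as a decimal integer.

[0]=0xcf [1]=0x5d (little-endian) → word 0x5dcf
cnt:6 @ bit 0 → (0x5dcf>>0)&0x3f = 0xf
lvl:3 @ bit 6 → (0x5dcf>>6)&0x7 = 0x7
flags:1 @ bit 9 → (0x5dcf>>9)&0x1 = 0x0
bank:2 @ bit 10 → (0x5dcf>>10)&0x3 = 0x3
type:4 @ bit 12 → (0x5dcf>>12)&0xf = 0x5  ←
type signed 4b, MSB=0: value = 5

5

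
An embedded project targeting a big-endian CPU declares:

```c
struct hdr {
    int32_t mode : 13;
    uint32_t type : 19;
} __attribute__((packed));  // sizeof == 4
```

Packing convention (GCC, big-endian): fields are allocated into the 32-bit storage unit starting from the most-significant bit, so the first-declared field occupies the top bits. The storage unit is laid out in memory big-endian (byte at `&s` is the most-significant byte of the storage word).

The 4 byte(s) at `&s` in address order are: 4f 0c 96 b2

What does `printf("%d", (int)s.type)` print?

[0]=0x4f [1]=0x0c [2]=0x96 [3]=0xb2 (big-endian) → word 0x4f0c96b2
mode:13 @ bit 19 → (0x4f0c96b2>>19)&0x1fff = 0x9e1
type:19 @ bit 0 → (0x4f0c96b2>>0)&0x7ffff = 0x496b2  ←

300722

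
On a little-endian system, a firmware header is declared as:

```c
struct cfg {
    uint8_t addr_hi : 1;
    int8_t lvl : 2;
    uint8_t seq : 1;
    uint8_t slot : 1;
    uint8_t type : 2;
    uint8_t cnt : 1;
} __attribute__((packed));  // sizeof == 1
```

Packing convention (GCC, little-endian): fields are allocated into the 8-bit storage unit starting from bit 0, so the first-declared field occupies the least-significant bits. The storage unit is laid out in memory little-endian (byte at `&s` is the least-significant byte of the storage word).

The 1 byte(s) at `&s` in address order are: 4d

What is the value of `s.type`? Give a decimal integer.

[0]=0x4d (little-endian) → word 0x4d
addr_hi [0+:1] = (word>>0) & 0x1 = 1
lvl [1+:2] = (word>>1) & 0x3 = 2
seq [3+:1] = (word>>3) & 0x1 = 1
slot [4+:1] = (word>>4) & 0x1 = 0
type [5+:2] = (word>>5) & 0x3 = 2  ←
cnt [7+:1] = (word>>7) & 0x1 = 0

2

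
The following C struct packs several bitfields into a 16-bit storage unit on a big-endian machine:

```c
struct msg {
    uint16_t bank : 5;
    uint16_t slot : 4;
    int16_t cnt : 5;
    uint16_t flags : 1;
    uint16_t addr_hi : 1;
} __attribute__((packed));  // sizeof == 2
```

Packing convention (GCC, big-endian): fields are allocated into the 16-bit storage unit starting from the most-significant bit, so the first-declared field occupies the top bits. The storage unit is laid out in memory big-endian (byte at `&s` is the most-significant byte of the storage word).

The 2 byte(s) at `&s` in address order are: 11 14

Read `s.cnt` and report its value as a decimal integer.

[0]=0x11 [1]=0x14 (big-endian) → word 0x1114
bank [11+:5] = (word>>11) & 0x1f = 2
slot [7+:4] = (word>>7) & 0xf = 2
cnt [2+:5] = (word>>2) & 0x1f = 5  ←
flags [1+:1] = (word>>1) & 0x1 = 0
addr_hi [0+:1] = (word>>0) & 0x1 = 0
cnt signed 5b, MSB=0: value = 5

5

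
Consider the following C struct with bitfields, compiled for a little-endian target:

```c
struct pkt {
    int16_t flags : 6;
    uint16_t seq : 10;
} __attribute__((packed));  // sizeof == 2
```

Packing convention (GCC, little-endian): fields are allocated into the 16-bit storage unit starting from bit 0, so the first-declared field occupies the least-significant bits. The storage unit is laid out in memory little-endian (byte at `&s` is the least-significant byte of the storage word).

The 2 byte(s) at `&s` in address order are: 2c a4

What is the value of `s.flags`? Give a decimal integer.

[0]=0x2c [1]=0xa4 (little-endian) → word 0xa42c
flags:6 @ bit 0 → (0xa42c>>0)&0x3f = 0x2c  ←
seq:10 @ bit 6 → (0xa42c>>6)&0x3ff = 0x290
flags signed 6b, MSB=1: 44 - 64 = -20

-20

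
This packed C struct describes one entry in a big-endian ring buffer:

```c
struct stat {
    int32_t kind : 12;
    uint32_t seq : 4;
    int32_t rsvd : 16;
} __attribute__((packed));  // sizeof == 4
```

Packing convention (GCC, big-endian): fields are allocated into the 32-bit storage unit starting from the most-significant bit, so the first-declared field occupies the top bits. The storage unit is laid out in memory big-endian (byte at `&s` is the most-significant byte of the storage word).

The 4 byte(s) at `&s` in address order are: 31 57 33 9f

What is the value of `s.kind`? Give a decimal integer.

[0]=0x31 [1]=0x57 [2]=0x33 [3]=0x9f (big-endian) → word 0x3157339f
kind:12 @ bit 20 → (0x3157339f>>20)&0xfff = 0x315  ←
seq:4 @ bit 16 → (0x3157339f>>16)&0xf = 0x7
rsvd:16 @ bit 0 → (0x3157339f>>0)&0xffff = 0x339f
kind signed 12b, MSB=0: value = 789

789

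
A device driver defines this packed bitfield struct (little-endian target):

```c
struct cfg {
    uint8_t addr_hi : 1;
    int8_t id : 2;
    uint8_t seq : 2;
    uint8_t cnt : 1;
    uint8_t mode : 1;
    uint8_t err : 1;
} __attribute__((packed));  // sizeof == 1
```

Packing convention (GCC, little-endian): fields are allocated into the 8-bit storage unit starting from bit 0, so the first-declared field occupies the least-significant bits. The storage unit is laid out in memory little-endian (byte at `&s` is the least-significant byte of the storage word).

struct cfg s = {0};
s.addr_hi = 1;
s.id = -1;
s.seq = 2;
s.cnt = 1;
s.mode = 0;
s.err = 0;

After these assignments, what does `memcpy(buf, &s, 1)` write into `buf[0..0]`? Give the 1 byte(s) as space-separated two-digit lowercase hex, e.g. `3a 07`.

addr_hi (1b) val=1 bits=0x1 at bit 0: 0x01
id (2b) val=-1 bits=0x3 at bit 1: 0x07
seq (2b) val=2 bits=0x2 at bit 3: 0x17
cnt (1b) val=1 bits=0x1 at bit 5: 0x37
mode (1b) val=0 bits=0x0 at bit 6: 0x37
err (1b) val=0 bits=0x0 at bit 7: 0x37
word = 0x37 → little-endian bytes:
  [0]=0x37

37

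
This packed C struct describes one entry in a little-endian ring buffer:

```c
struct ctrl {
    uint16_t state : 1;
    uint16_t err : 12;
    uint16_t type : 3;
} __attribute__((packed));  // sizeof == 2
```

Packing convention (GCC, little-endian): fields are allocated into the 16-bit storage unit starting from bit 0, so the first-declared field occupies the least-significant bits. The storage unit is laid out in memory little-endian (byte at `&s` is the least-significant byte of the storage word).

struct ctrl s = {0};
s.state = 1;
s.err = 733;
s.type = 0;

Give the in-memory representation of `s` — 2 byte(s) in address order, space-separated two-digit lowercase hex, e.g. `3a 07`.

state:1 = 1 → 0x1 << 0 → word 0x0001
err:12 = 733 → 0x2dd << 1 → word 0x05bb
type:3 = 0 → 0x0 << 13 → word 0x05bb
word = 0x05bb → little-endian bytes:
  [0]=0xbb  [1]=0x05

bb 05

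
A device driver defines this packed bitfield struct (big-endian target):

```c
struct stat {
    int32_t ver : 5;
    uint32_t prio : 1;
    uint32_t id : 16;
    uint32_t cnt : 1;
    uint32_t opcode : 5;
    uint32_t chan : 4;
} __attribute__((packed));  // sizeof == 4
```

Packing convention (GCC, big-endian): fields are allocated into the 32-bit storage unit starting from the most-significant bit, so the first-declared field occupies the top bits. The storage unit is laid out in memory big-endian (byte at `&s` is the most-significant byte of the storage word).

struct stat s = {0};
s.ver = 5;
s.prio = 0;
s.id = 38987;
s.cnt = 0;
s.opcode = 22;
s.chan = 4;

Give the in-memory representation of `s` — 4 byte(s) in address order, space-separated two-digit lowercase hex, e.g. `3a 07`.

ver (5b) val=5 bits=0x5 at bit 27: 0x28000000
prio (1b) val=0 bits=0x0 at bit 26: 0x28000000
id (16b) val=38987 bits=0x984b at bit 10: 0x2a612c00
cnt (1b) val=0 bits=0x0 at bit 9: 0x2a612c00
opcode (5b) val=22 bits=0x16 at bit 4: 0x2a612d60
chan (4b) val=4 bits=0x4 at bit 0: 0x2a612d64
word = 0x2a612d64 → big-endian bytes:
  [0]=0x2a  [1]=0x61  [2]=0x2d  [3]=0x64

2a 61 2d 64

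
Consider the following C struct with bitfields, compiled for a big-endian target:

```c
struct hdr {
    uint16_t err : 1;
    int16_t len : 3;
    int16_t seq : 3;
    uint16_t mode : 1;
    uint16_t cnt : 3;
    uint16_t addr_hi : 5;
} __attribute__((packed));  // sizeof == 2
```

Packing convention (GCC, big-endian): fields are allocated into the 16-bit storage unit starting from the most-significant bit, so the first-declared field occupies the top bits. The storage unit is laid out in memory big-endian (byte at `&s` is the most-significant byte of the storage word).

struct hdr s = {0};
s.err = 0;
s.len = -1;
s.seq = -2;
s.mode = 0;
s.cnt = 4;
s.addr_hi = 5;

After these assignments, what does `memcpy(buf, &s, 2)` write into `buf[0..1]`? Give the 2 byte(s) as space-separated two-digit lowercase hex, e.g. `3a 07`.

7c 85

err (1b) val=0 bits=0x0 at bit 15: 0x0000
len (3b) val=-1 bits=0x7 at bit 12: 0x7000
seq (3b) val=-2 bits=0x6 at bit 9: 0x7c00
mode (1b) val=0 bits=0x0 at bit 8: 0x7c00
cnt (3b) val=4 bits=0x4 at bit 5: 0x7c80
addr_hi (5b) val=5 bits=0x5 at bit 0: 0x7c85
word = 0x7c85 → big-endian bytes:
  [0]=0x7c  [1]=0x85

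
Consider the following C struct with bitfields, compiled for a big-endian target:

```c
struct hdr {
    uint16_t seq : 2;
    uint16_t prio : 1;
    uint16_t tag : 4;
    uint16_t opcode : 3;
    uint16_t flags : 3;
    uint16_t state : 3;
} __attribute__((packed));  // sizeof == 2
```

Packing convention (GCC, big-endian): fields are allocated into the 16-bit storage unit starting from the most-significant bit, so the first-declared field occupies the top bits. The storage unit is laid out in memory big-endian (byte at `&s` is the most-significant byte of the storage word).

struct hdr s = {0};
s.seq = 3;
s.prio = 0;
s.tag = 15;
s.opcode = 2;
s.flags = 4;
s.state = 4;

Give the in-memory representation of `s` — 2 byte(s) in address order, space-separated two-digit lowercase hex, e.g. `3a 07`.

seq:2 = 3 → 0x3 << 14 → word 0xc000
prio:1 = 0 → 0x0 << 13 → word 0xc000
tag:4 = 15 → 0xf << 9 → word 0xde00
opcode:3 = 2 → 0x2 << 6 → word 0xde80
flags:3 = 4 → 0x4 << 3 → word 0xdea0
state:3 = 4 → 0x4 << 0 → word 0xdea4
word = 0xdea4 → big-endian bytes:
  [0]=0xde  [1]=0xa4

de a4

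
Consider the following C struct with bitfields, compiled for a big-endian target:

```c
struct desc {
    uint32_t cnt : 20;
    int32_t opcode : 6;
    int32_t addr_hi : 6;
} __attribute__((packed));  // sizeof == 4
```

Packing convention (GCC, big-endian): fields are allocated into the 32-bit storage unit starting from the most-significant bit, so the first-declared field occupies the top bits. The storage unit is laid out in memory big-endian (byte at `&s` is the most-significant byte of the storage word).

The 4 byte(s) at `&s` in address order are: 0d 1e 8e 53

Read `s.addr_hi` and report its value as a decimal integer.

[0]=0x0d [1]=0x1e [2]=0x8e [3]=0x53 (big-endian) → word 0x0d1e8e53
cnt:20 @ bit 12 → (0x0d1e8e53>>12)&0xfffff = 0xd1e8
opcode:6 @ bit 6 → (0x0d1e8e53>>6)&0x3f = 0x39
addr_hi:6 @ bit 0 → (0x0d1e8e53>>0)&0x3f = 0x13  ←
addr_hi signed 6b, MSB=0: value = 19

19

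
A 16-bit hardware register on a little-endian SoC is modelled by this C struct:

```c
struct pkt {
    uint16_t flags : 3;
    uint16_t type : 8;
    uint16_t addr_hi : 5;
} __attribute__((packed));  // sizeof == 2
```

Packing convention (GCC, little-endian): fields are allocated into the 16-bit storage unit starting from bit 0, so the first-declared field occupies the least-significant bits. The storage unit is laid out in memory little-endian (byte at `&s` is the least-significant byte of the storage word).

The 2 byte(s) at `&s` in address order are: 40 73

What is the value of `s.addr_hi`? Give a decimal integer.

14

[0]=0x40 [1]=0x73 (little-endian) → word 0x7340
flags:3 @ bit 0 → (0x7340>>0)&0x7 = 0x0
type:8 @ bit 3 → (0x7340>>3)&0xff = 0x68
addr_hi:5 @ bit 11 → (0x7340>>11)&0x1f = 0xe  ←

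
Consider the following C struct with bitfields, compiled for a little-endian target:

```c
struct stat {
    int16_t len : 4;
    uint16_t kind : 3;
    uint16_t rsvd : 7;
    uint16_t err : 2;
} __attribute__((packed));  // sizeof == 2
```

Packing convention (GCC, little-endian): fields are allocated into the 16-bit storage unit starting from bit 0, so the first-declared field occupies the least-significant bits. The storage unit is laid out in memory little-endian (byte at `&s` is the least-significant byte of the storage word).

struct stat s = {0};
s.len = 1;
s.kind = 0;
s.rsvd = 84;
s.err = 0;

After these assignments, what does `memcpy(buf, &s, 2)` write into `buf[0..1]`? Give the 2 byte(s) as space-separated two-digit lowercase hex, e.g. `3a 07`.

[0+:4] len=1 & 0xf = 0x1; word=0x0001
[4+:3] kind=0 & 0x7 = 0x0; word=0x0001
[7+:7] rsvd=84 & 0x7f = 0x54; word=0x2a01
[14+:2] err=0 & 0x3 = 0x0; word=0x2a01
word = 0x2a01 → little-endian bytes:
  [0]=0x01  [1]=0x2a

01 2a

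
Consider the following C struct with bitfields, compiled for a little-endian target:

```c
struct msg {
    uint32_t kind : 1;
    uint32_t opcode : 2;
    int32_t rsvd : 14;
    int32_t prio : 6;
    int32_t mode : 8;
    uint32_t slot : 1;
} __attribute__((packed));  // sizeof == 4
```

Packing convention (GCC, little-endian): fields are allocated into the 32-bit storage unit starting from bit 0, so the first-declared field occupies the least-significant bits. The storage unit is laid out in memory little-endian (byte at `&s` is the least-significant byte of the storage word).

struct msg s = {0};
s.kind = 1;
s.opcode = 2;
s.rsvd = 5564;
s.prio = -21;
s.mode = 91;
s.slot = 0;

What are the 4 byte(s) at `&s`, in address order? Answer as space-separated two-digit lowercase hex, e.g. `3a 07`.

[0+:1] kind=1 & 0x1 = 0x1; word=0x00000001
[1+:2] opcode=2 & 0x3 = 0x2; word=0x00000005
[3+:14] rsvd=5564 & 0x3fff = 0x15bc; word=0x0000ade5
[17+:6] prio=-21 & 0x3f = 0x2b; word=0x0056ade5
[23+:8] mode=91 & 0xff = 0x5b; word=0x2dd6ade5
[31+:1] slot=0 & 0x1 = 0x0; word=0x2dd6ade5
word = 0x2dd6ade5 → little-endian bytes:
  [0]=0xe5  [1]=0xad  [2]=0xd6  [3]=0x2d

e5 ad d6 2d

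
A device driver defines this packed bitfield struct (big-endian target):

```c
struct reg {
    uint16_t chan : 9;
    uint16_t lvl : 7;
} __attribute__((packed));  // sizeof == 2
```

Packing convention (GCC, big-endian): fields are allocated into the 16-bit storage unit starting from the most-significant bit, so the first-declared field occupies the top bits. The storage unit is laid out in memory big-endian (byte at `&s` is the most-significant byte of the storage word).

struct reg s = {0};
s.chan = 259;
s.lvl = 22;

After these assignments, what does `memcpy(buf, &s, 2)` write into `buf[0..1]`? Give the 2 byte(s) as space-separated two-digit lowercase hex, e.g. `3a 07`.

81 96

[7+:9] chan=259 & 0x1ff = 0x103; word=0x8180
[0+:7] lvl=22 & 0x7f = 0x16; word=0x8196
word = 0x8196 → big-endian bytes:
  [0]=0x81  [1]=0x96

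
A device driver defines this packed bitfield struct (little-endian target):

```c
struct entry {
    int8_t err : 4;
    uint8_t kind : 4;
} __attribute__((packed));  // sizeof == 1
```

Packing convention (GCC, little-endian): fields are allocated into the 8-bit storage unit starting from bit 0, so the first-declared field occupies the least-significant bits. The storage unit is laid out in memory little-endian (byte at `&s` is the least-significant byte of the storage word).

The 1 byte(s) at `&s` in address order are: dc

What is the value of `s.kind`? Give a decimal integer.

13

[0]=0xdc (little-endian) → word 0xdc
err [0+:4] = (word>>0) & 0xf = 12
kind [4+:4] = (word>>4) & 0xf = 13  ←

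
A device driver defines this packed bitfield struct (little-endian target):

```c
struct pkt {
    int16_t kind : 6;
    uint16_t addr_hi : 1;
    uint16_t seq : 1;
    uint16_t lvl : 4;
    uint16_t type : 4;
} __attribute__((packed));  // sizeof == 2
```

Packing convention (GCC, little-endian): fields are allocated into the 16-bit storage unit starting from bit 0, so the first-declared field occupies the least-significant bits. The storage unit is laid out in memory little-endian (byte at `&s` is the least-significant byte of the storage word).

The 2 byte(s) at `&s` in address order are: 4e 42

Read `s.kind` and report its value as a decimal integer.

[0]=0x4e [1]=0x42 (little-endian) → word 0x424e
kind:6 @ bit 0 → (0x424e>>0)&0x3f = 0xe  ←
addr_hi:1 @ bit 6 → (0x424e>>6)&0x1 = 0x1
seq:1 @ bit 7 → (0x424e>>7)&0x1 = 0x0
lvl:4 @ bit 8 → (0x424e>>8)&0xf = 0x2
type:4 @ bit 12 → (0x424e>>12)&0xf = 0x4
kind signed 6b, MSB=0: value = 14

14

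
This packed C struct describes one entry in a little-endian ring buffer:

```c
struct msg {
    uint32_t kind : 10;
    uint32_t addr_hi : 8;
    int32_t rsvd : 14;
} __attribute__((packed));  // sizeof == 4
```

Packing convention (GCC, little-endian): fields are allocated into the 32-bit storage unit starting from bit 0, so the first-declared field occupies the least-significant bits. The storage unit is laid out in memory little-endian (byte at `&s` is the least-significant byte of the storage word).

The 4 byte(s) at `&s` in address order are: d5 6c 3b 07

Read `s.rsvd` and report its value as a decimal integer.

[0]=0xd5 [1]=0x6c [2]=0x3b [3]=0x07 (little-endian) → word 0x073b6cd5
kind [0+:10] = (word>>0) & 0x3ff = 213
addr_hi [10+:8] = (word>>10) & 0xff = 219
rsvd [18+:14] = (word>>18) & 0x3fff = 462  ←
rsvd signed 14b, MSB=0: value = 462

462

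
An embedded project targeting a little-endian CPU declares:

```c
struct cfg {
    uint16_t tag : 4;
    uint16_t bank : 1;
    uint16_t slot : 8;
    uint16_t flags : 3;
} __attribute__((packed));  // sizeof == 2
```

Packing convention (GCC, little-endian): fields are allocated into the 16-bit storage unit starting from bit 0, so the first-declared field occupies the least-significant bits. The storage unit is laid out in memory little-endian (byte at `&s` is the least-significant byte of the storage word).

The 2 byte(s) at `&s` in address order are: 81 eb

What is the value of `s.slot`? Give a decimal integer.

92

[0]=0x81 [1]=0xeb (little-endian) → word 0xeb81
tag [0+:4] = (word>>0) & 0xf = 1
bank [4+:1] = (word>>4) & 0x1 = 0
slot [5+:8] = (word>>5) & 0xff = 92  ←
flags [13+:3] = (word>>13) & 0x7 = 7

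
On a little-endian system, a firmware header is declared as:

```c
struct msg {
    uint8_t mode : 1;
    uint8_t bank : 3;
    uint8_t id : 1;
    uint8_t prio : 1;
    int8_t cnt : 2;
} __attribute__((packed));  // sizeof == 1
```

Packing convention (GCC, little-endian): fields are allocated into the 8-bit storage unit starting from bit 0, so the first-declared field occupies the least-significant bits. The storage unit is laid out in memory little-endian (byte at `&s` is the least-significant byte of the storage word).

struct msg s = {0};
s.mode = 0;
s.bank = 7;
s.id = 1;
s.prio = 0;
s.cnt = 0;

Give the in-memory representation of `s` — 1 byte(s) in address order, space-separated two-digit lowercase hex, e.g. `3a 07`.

mode (1b) val=0 bits=0x0 at bit 0: 0x00
bank (3b) val=7 bits=0x7 at bit 1: 0x0e
id (1b) val=1 bits=0x1 at bit 4: 0x1e
prio (1b) val=0 bits=0x0 at bit 5: 0x1e
cnt (2b) val=0 bits=0x0 at bit 6: 0x1e
word = 0x1e → little-endian bytes:
  [0]=0x1e

1e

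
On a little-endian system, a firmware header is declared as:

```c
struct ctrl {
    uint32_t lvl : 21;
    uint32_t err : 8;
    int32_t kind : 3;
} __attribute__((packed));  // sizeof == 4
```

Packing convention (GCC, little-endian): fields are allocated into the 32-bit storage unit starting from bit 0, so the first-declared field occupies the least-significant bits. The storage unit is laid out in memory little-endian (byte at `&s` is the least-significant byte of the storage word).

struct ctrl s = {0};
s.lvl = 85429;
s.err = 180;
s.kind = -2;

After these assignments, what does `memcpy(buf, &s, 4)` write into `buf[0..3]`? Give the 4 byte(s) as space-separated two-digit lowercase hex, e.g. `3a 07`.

b5 4d 81 d6

[0+:21] lvl=85429 & 0x1fffff = 0x14db5; word=0x00014db5
[21+:8] err=180 & 0xff = 0xb4; word=0x16814db5
[29+:3] kind=-2 & 0x7 = 0x6; word=0xd6814db5
word = 0xd6814db5 → little-endian bytes:
  [0]=0xb5  [1]=0x4d  [2]=0x81  [3]=0xd6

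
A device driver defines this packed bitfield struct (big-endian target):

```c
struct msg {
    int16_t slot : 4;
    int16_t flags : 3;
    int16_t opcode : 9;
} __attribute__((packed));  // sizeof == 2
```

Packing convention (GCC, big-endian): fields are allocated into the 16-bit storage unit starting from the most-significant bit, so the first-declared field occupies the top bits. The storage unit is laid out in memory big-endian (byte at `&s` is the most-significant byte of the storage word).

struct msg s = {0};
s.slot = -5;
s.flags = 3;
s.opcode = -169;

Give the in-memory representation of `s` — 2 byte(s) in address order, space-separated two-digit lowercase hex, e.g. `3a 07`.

b7 57

slot (4b) val=-5 bits=0xb at bit 12: 0xb000
flags (3b) val=3 bits=0x3 at bit 9: 0xb600
opcode (9b) val=-169 bits=0x157 at bit 0: 0xb757
word = 0xb757 → big-endian bytes:
  [0]=0xb7  [1]=0x57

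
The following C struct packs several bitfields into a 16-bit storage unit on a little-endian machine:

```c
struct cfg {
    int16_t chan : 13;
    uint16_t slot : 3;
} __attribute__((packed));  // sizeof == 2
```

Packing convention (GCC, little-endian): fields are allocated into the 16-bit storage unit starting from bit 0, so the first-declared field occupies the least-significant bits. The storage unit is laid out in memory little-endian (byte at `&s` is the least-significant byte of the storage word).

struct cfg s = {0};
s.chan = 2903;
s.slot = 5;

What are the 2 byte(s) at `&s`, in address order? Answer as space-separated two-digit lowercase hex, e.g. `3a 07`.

57 ab

chan:13 = 2903 → 0xb57 << 0 → word 0x0b57
slot:3 = 5 → 0x5 << 13 → word 0xab57
word = 0xab57 → little-endian bytes:
  [0]=0x57  [1]=0xab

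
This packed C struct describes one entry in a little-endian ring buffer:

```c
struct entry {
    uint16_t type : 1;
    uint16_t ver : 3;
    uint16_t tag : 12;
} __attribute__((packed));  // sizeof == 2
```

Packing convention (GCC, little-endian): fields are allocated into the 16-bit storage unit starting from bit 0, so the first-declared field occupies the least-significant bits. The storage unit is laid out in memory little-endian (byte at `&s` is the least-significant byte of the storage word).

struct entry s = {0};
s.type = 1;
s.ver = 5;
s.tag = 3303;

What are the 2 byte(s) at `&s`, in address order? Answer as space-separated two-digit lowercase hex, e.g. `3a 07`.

[0+:1] type=1 & 0x1 = 0x1; word=0x0001
[1+:3] ver=5 & 0x7 = 0x5; word=0x000b
[4+:12] tag=3303 & 0xfff = 0xce7; word=0xce7b
word = 0xce7b → little-endian bytes:
  [0]=0x7b  [1]=0xce

7b ce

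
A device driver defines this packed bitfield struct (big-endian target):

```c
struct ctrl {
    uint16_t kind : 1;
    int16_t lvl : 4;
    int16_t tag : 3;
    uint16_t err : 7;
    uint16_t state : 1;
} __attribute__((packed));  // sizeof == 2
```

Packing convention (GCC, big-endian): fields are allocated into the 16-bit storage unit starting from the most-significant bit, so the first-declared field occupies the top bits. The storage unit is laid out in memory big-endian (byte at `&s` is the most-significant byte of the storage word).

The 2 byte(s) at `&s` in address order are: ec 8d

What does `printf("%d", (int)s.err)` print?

[0]=0xec [1]=0x8d (big-endian) → word 0xec8d
kind [15+:1] = (word>>15) & 0x1 = 1
lvl [11+:4] = (word>>11) & 0xf = 13
tag [8+:3] = (word>>8) & 0x7 = 4
err [1+:7] = (word>>1) & 0x7f = 70  ←
state [0+:1] = (word>>0) & 0x1 = 1

70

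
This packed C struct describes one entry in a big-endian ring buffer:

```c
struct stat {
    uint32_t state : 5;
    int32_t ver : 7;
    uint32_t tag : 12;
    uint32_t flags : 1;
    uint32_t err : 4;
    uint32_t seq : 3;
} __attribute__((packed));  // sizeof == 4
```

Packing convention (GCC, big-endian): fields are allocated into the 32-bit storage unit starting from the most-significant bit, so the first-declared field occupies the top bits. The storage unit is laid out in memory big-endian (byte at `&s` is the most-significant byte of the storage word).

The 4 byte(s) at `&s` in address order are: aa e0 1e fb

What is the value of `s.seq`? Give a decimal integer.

3

[0]=0xaa [1]=0xe0 [2]=0x1e [3]=0xfb (big-endian) → word 0xaae01efb
state [27+:5] = (word>>27) & 0x1f = 21
ver [20+:7] = (word>>20) & 0x7f = 46
tag [8+:12] = (word>>8) & 0xfff = 30
flags [7+:1] = (word>>7) & 0x1 = 1
err [3+:4] = (word>>3) & 0xf = 15
seq [0+:3] = (word>>0) & 0x7 = 3  ←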